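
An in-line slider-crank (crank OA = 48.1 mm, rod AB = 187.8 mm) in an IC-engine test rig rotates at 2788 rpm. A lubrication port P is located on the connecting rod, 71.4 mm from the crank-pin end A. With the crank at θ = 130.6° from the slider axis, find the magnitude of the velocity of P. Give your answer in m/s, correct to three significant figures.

ω = 292 rad/s.  Crank-pin speed |V_A| = rω = 14.043 m/s, perpendicular to OA.
Rod angle: sinφ = −(r/L) sinθ ⇒ φ = -11.214°; ω_rod = −rω cosθ/√(L²−r²sin²θ) = +49.61 rad/s.
V_P = V_A + ω_rod × AP, with AP = 0.0714 m along the rod.
Components: V_Px = −rω sinθ − a·ω_rod·sinφ = -9.9738 m/s;  V_Py = rω cosθ + a·ω_rod·cosφ = -5.6644 m/s.
|V_P| = √(V_Px² + V_Py²) = 11.47 m/s.

11.5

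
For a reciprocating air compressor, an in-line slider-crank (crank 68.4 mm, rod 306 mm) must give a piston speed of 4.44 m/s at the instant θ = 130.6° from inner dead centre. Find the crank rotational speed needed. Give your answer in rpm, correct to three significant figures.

958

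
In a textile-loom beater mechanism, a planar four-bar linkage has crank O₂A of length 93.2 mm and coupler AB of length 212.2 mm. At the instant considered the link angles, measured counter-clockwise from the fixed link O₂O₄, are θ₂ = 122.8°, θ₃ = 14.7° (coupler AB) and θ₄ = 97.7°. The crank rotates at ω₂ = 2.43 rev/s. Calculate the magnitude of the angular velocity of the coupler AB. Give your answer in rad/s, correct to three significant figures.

ω₂ = 15.27 rad/s (from 2.43 rev/s).
Differentiating the loop-closure r₂e^{iθ₂}+r₃e^{iθ₃}=r₁+r₄e^{iθ₄} gives r₂ω₂e^{iθ₂}+r₃ω₃e^{iθ₃}=r₄ω₄e^{iθ₄}.
Eliminating the other unknown: ω₃ = r₂ω₂ sin(θ₄−θ₂) / [r₃ sin(θ₃−θ₄)].
Numerator sine = -0.42420; denominator sine = -0.99255.
Result = 0.0932·15.27·(-0.42420) / (0.2122·(-0.99255)) = +2.866 rad/s; magnitude 2.866 rad/s.

2.87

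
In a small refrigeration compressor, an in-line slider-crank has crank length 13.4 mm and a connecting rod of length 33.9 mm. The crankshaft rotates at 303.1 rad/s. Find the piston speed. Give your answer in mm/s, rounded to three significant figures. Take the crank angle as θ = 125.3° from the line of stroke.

ω = 303.1 rad/s
For an in-line slider-crank, x = r cosθ + √(L² − r² sin²θ), so v = −rω sinθ·[1 + r cosθ/√(L² − r² sin²θ)].
With r = 0.0134 m, L = 0.0339 m, θ = 125.3°: √(L² − r² sin²θ) = 0.032088 m.
v = −0.0134·303.1·0.81614·[1 + 0.0134·-0.57786/0.032088] = -2.5149 m/s.
|v| = 2.5149 m/s = 2514.9 mm/s.

2510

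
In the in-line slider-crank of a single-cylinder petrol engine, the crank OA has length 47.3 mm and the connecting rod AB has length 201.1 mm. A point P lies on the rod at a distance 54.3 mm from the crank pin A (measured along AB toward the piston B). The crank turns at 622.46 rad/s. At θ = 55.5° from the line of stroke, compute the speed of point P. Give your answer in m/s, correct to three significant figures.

ω = 622.5 rad/s.  Crank-pin speed |V_A| = rω = 29.442 m/s, perpendicular to OA.
Rod angle: sinφ = −(r/L) sinθ ⇒ φ = -11.177°; ω_rod = −rω cosθ/√(L²−r²sin²θ) = -84.529 rad/s.
V_P = V_A + ω_rod × AP, with AP = 0.0543 m along the rod.
Components: V_Px = −rω sinθ − a·ω_rod·sinφ = -25.154 m/s;  V_Py = rω cosθ + a·ω_rod·cosφ = +12.173 m/s.
|V_P| = √(V_Px² + V_Py²) = 27.945 m/s.

27.9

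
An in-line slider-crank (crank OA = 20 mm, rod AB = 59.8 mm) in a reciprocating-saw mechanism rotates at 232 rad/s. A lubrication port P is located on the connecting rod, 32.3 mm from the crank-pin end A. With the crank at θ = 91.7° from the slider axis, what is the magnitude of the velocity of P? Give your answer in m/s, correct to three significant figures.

ω = 232 rad/s.  Crank-pin speed |V_A| = rω = 4.64 m/s, perpendicular to OA.
Rod angle: sinφ = −(r/L) sinθ ⇒ φ = -19.530°; ω_rod = −rω cosθ/√(L²−r²sin²θ) = +2.4424 rad/s.
V_P = V_A + ω_rod × AP, with AP = 0.0323 m along the rod.
Components: V_Px = −rω sinθ − a·ω_rod·sinφ = -4.6116 m/s;  V_Py = rω cosθ + a·ω_rod·cosφ = -0.063301 m/s.
|V_P| = √(V_Px² + V_Py²) = 4.612 m/s.

4.61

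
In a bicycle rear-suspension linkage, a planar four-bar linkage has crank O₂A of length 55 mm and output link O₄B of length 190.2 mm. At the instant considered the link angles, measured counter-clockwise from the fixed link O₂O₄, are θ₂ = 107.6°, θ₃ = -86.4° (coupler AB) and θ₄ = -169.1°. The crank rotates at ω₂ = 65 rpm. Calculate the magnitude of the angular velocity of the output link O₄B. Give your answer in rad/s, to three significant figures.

ω₂ = 6.807 rad/s (from 65 rpm).
Differentiating the loop-closure r₂e^{iθ₂}+r₃e^{iθ₃}=r₁+r₄e^{iθ₄} gives r₂ω₂e^{iθ₂}+r₃ω₃e^{iθ₃}=r₄ω₄e^{iθ₄}.
Eliminating the other unknown: ω₄ = r₂ω₂ sin(θ₂−θ₃) / [r₄ sin(θ₄−θ₃)].
Numerator sine = -0.24192; denominator sine = -0.99189.
Result = 0.055·6.807·(-0.24192) / (0.1902·(-0.99189)) = +0.48007 rad/s; magnitude 0.48007 rad/s.

0.480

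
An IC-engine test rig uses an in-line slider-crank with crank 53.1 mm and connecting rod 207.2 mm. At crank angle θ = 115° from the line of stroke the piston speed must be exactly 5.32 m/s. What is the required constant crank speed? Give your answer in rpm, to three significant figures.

For an in-line slider-crank, |v_piston| = rω|sinθ|·[1 + r cosθ/√(L² − r² sin²θ)].
With r = 0.0531 m, L = 0.2072 m, θ = 115°: the bracketed kinematic factor |dx/dθ| = 0.042766 m.
ω = v/|dx/dθ| = 5.32/0.042766 = 124.4 rad/s.
N = 60ω/(2π) = 1187.9 rpm.

1190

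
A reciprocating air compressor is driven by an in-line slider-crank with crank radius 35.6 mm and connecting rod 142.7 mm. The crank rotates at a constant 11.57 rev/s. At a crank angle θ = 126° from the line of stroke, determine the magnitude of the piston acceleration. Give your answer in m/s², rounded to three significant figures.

ω = 2π·11.6 = 72.7 rad/s
x(θ) = r cosθ + √(L² − r² sin²θ); with ω constant, a = ω²·d²x/dθ².
d²x/dθ² = −r cosθ − r²(cos2θ)/√u − r⁴ sin²2θ/(4u^{3/2}),  u = L² − r² sin²θ = 0.0195338 m².
Substituting r = 0.0356 m, L = 0.1427 m, θ = 126°: d²x/dθ² = +0.023594 m.
a = ω²·d²x/dθ² = (72.7)²·(+0.023594) = +124.69 m/s²;  |a| = 124.69 m/s².

125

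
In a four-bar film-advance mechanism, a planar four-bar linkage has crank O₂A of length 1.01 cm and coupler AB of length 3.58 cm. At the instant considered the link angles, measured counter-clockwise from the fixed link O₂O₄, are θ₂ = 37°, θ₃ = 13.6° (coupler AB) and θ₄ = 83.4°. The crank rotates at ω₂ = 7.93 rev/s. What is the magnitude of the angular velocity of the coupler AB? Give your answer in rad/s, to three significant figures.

10.8

ω₂ = 49.83 rad/s (from 7.93 rev/s).
Differentiating the loop-closure r₂e^{iθ₂}+r₃e^{iθ₃}=r₁+r₄e^{iθ₄} gives r₂ω₂e^{iθ₂}+r₃ω₃e^{iθ₃}=r₄ω₄e^{iθ₄}.
Eliminating the other unknown: ω₃ = r₂ω₂ sin(θ₄−θ₂) / [r₃ sin(θ₃−θ₄)].
Numerator sine = +0.72417; denominator sine = -0.93849.
Result = 0.0101·49.83·(+0.72417) / (0.0358·(-0.93849)) = -10.847 rad/s; magnitude 10.847 rad/s.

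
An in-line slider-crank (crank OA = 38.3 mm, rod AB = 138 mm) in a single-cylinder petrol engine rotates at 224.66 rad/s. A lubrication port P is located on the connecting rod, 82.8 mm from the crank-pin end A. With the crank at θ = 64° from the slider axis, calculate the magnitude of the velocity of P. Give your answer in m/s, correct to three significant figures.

8.45

ω = 224.7 rad/s.  Crank-pin speed |V_A| = rω = 8.6045 m/s, perpendicular to OA.
Rod angle: sinφ = −(r/L) sinθ ⇒ φ = -14.445°; ω_rod = −rω cosθ/√(L²−r²sin²θ) = -28.225 rad/s.
V_P = V_A + ω_rod × AP, with AP = 0.0828 m along the rod.
Components: V_Px = −rω sinθ − a·ω_rod·sinφ = -8.3166 m/s;  V_Py = rω cosθ + a·ω_rod·cosφ = +1.5088 m/s.
|V_P| = √(V_Px² + V_Py²) = 8.4524 m/s.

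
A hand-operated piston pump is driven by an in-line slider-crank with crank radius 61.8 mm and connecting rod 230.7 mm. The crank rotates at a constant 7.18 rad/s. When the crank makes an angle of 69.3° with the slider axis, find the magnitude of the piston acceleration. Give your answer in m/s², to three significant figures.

0.472

ω = 7.18 rad/s
x(θ) = r cosθ + √(L² − r² sin²θ); with ω constant, a = ω²·d²x/dθ².
d²x/dθ² = −r cosθ − r²(cos2θ)/√u − r⁴ sin²2θ/(4u^{3/2}),  u = L² − r² sin²θ = 0.0498804 m².
Substituting r = 0.0618 m, L = 0.2307 m, θ = 69.3°: d²x/dθ² = -0.0091605 m.
a = ω²·d²x/dθ² = (7.18)²·(-0.0091605) = -0.47225 m/s²;  |a| = 0.47225 m/s².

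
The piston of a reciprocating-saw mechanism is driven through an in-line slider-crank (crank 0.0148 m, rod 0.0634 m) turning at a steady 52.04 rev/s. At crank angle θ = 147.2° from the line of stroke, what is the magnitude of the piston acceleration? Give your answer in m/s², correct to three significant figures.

ω = 2π·52 = 327 rad/s
x(θ) = r cosθ + √(L² − r² sin²θ); with ω constant, a = ω²·d²x/dθ².
d²x/dθ² = −r cosθ − r²(cos2θ)/√u − r⁴ sin²2θ/(4u^{3/2}),  u = L² − r² sin²θ = 0.00395528 m².
Substituting r = 0.0148 m, L = 0.0634 m, θ = 147.2°: d²x/dθ² = +0.010962 m.
a = ω²·d²x/dθ² = (327)²·(+0.010962) = +1171.9 m/s²;  |a| = 1171.9 m/s².

1170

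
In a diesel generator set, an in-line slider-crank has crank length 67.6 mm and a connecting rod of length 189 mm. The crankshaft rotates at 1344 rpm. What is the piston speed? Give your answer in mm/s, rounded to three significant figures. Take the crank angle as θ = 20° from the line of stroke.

ω = 2π·1344/60 = 140.7 rad/s
For an in-line slider-crank, x = r cosθ + √(L² − r² sin²θ), so v = −rω sinθ·[1 + r cosθ/√(L² − r² sin²θ)].
With r = 0.0676 m, L = 0.189 m, θ = 20°: √(L² − r² sin²θ) = 0.18758 m.
v = −0.0676·140.7·0.34202·[1 + 0.0676·0.93969/0.18758] = -4.356 m/s.
|v| = 4.356 m/s = 4356 mm/s.

4360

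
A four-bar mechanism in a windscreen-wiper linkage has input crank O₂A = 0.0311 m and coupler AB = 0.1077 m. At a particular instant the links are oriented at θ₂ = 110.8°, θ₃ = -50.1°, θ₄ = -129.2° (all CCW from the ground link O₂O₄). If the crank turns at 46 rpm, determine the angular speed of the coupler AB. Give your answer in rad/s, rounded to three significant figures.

1.23

ω₂ = 4.817 rad/s (from 46 rpm).
Differentiating the loop-closure r₂e^{iθ₂}+r₃e^{iθ₃}=r₁+r₄e^{iθ₄} gives r₂ω₂e^{iθ₂}+r₃ω₃e^{iθ₃}=r₄ω₄e^{iθ₄}.
Eliminating the other unknown: ω₃ = r₂ω₂ sin(θ₄−θ₂) / [r₃ sin(θ₃−θ₄)].
Numerator sine = +0.86603; denominator sine = +0.98196.
Result = 0.0311·4.817·(+0.86603) / (0.1077·(+0.98196)) = +1.2268 rad/s; magnitude 1.2268 rad/s.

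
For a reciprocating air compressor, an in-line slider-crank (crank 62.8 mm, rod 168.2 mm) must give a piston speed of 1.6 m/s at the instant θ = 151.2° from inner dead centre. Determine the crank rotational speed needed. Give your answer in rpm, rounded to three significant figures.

757

For an in-line slider-crank, |v_piston| = rω|sinθ|·[1 + r cosθ/√(L² − r² sin²θ)].
With r = 0.0628 m, L = 0.1682 m, θ = 151.2°: the bracketed kinematic factor |dx/dθ| = 0.020191 m.
ω = v/|dx/dθ| = 1.6/0.020191 = 79.242 rad/s.
N = 60ω/(2π) = 756.7 rpm.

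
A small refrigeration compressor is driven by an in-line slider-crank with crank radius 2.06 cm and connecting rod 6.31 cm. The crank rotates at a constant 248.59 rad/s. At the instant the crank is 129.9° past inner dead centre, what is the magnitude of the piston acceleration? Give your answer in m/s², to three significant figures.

881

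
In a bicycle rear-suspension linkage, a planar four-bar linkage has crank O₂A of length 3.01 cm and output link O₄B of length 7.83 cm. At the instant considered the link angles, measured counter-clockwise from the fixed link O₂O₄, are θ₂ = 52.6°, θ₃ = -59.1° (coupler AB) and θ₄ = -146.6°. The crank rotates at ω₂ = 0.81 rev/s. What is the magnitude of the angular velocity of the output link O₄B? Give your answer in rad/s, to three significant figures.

ω₂ = 5.089 rad/s (from 0.81 rev/s).
Differentiating the loop-closure r₂e^{iθ₂}+r₃e^{iθ₃}=r₁+r₄e^{iθ₄} gives r₂ω₂e^{iθ₂}+r₃ω₃e^{iθ₃}=r₄ω₄e^{iθ₄}.
Eliminating the other unknown: ω₄ = r₂ω₂ sin(θ₂−θ₃) / [r₄ sin(θ₄−θ₃)].
Numerator sine = +0.92913; denominator sine = -0.99905.
Result = 0.0301·5.089·(+0.92913) / (0.0783·(-0.99905)) = -1.8195 rad/s; magnitude 1.8195 rad/s.

1.82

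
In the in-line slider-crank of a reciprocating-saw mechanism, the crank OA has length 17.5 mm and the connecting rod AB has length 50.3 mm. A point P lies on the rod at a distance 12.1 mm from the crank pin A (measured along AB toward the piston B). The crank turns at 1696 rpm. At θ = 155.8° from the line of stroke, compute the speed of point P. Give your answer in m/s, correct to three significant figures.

ω = 177.6 rad/s.  Crank-pin speed |V_A| = rω = 3.1081 m/s, perpendicular to OA.
Rod angle: sinφ = −(r/L) sinθ ⇒ φ = -8.199°; ω_rod = −rω cosθ/√(L²−r²sin²θ) = +56.943 rad/s.
V_P = V_A + ω_rod × AP, with AP = 0.0121 m along the rod.
Components: V_Px = −rω sinθ − a·ω_rod·sinφ = -1.1758 m/s;  V_Py = rω cosθ + a·ω_rod·cosφ = -2.153 m/s.
|V_P| = √(V_Px² + V_Py²) = 2.4531 m/s.

2.45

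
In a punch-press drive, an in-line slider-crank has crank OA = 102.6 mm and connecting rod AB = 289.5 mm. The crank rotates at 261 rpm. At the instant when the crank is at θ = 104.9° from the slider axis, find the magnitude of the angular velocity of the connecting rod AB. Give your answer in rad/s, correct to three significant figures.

ω = 27.33 rad/s (converted from 261 rpm).
The rod makes angle φ with the slider axis where L sinφ = r sinθ; differentiating, L cosφ·φ̇ = r ω cosθ.
L cosφ = √(L² − r² sin²θ) = 0.27199 m.
|ω_rod| = r ω |cosθ| / √(L² − r² sin²θ) = 0.1026·27.33·0.25713/0.27199 = 2.6511 rad/s.

2.65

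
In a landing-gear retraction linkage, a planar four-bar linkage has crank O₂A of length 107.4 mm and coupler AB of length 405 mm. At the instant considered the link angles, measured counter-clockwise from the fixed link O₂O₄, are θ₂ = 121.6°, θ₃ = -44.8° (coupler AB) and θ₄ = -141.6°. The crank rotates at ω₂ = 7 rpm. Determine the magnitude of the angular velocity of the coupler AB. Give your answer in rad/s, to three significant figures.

ω₂ = 0.733 rad/s (from 7 rpm).
Differentiating the loop-closure r₂e^{iθ₂}+r₃e^{iθ₃}=r₁+r₄e^{iθ₄} gives r₂ω₂e^{iθ₂}+r₃ω₃e^{iθ₃}=r₄ω₄e^{iθ₄}.
Eliminating the other unknown: ω₃ = r₂ω₂ sin(θ₄−θ₂) / [r₃ sin(θ₃−θ₄)].
Numerator sine = +0.99297; denominator sine = +0.99297.
Result = 0.1074·0.733·(+0.99297) / (0.405·(+0.99297)) = +0.19439 rad/s; magnitude 0.19439 rad/s.

0.194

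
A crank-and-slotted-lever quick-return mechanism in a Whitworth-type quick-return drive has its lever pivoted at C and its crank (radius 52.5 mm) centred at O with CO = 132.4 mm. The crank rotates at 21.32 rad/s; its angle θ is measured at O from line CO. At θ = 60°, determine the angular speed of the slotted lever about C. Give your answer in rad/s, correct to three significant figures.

ω = 21.32 rad/s
Crank pin A relative to C: A = (d + r cosθ, r sinθ); lever angle φ = atan2(r sinθ, d + r cosθ).
Differentiating tanφ: φ̇ = rω(d cosθ + r)/(d² + r² + 2dr cosθ).
d² + r² + 2dr cosθ = |CA|² = 0.027237 m²;  d cosθ + r = +0.1187 m.
|ω_lever| = |0.0525·21.32·+0.1187| / 0.027237 = 4.878 rad/s.

4.88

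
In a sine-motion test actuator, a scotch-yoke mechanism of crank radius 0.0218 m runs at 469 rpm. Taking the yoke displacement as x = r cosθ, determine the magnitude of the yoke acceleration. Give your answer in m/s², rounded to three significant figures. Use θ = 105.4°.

ω = 49.11 rad/s (from 469 rpm).
x = r cosθ ⇒ ẍ = −rω² cosθ (ω constant).
|a| = rω²|cosθ| = 0.0218·(49.11)²·|cos 105.4°| = 13.964 m/s².

14.0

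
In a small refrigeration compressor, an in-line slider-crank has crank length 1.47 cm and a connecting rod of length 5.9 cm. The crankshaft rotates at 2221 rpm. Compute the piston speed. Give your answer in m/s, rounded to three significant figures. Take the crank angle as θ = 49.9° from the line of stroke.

3.04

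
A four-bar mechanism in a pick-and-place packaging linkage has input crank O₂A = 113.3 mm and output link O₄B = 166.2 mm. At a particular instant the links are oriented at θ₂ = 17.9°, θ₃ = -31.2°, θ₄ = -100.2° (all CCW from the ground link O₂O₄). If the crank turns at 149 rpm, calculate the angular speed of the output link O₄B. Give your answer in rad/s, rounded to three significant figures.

8.61

ω₂ = 15.6 rad/s (from 149 rpm).
Differentiating the loop-closure r₂e^{iθ₂}+r₃e^{iθ₃}=r₁+r₄e^{iθ₄} gives r₂ω₂e^{iθ₂}+r₃ω₃e^{iθ₃}=r₄ω₄e^{iθ₄}.
Eliminating the other unknown: ω₄ = r₂ω₂ sin(θ₂−θ₃) / [r₄ sin(θ₄−θ₃)].
Numerator sine = +0.75585; denominator sine = -0.93358.
Result = 0.1133·15.6·(+0.75585) / (0.1662·(-0.93358)) = -8.6119 rad/s; magnitude 8.6119 rad/s.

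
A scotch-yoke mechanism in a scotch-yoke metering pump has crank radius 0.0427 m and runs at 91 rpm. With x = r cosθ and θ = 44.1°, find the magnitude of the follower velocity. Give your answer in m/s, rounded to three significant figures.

ω = 9.529 rad/s (from 91 rpm).
x = r cosθ ⇒ ẋ = −rω sinθ.
|v| = rω|sinθ| = 0.0427·9.529·|sin 44.1°| = 0.28317 m/s.

0.283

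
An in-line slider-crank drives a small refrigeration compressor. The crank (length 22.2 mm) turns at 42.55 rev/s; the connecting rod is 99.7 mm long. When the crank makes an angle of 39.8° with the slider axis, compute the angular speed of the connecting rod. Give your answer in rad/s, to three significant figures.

46.2

ω = 267.3 rad/s (converted from 42.55 rev/s).
The rod makes angle φ with the slider axis where L sinφ = r sinθ; differentiating, L cosφ·φ̇ = r ω cosθ.
L cosφ = √(L² − r² sin²θ) = 0.098682 m.
|ω_rod| = r ω |cosθ| / √(L² − r² sin²θ) = 0.0222·267.3·0.76828/0.098682 = 46.208 rad/s.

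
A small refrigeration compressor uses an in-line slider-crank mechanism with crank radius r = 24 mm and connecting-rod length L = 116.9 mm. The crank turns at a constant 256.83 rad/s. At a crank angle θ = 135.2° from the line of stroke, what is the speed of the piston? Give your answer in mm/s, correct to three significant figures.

3700

ω = 256.8 rad/s
For an in-line slider-crank, x = r cosθ + √(L² − r² sin²θ), so v = −rω sinθ·[1 + r cosθ/√(L² − r² sin²θ)].
With r = 0.024 m, L = 0.1169 m, θ = 135.2°: √(L² − r² sin²θ) = 0.11567 m.
v = −0.024·256.8·0.70463·[1 + 0.024·-0.70957/0.11567] = -3.7039 m/s.
|v| = 3.7039 m/s = 3703.9 mm/s.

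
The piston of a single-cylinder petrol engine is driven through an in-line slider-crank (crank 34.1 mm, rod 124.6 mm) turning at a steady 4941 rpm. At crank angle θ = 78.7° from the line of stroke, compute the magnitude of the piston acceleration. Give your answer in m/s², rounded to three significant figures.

ω = 2π·4941/60 = 517.4 rad/s
x(θ) = r cosθ + √(L² − r² sin²θ); with ω constant, a = ω²·d²x/dθ².
d²x/dθ² = −r cosθ − r²(cos2θ)/√u − r⁴ sin²2θ/(4u^{3/2}),  u = L² − r² sin²θ = 0.014407 m².
Substituting r = 0.0341 m, L = 0.1246 m, θ = 78.7°: d²x/dθ² = +0.0022332 m.
a = ω²·d²x/dθ² = (517.4)²·(+0.0022332) = +597.88 m/s²;  |a| = 597.88 m/s².

598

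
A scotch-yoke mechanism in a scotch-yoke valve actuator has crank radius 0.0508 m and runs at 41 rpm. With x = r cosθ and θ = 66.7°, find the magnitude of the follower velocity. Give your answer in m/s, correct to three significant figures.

0.200

ω = 4.294 rad/s (from 41 rpm).
x = r cosθ ⇒ ẋ = −rω sinθ.
|v| = rω|sinθ| = 0.0508·4.294·|sin 66.7°| = 0.20032 m/s.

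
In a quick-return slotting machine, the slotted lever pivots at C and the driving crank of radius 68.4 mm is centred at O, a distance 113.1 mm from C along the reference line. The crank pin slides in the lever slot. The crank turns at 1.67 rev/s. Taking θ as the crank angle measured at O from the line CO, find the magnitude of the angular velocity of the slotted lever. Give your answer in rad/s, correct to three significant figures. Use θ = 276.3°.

ω = 10.49 rad/s (from 1.67 rev/s).
Crank pin A relative to C: A = (d + r cosθ, r sinθ); lever angle φ = atan2(r sinθ, d + r cosθ).
Differentiating tanφ: φ̇ = rω(d cosθ + r)/(d² + r² + 2dr cosθ).
d² + r² + 2dr cosθ = |CA|² = 0.019168 m²;  d cosθ + r = +0.080811 m.
|ω_lever| = |0.0684·10.49·+0.080811| / 0.019168 = 3.0258 rad/s.

3.03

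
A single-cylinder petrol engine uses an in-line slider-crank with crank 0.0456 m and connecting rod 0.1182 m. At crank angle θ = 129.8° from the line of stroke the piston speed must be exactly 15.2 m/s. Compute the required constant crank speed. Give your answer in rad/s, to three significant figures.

For an in-line slider-crank, |v_piston| = rω|sinθ|·[1 + r cosθ/√(L² − r² sin²θ)].
With r = 0.0456 m, L = 0.1182 m, θ = 129.8°: the bracketed kinematic factor |dx/dθ| = 0.025975 m.
ω = v/|dx/dθ| = 15.2/0.025975 = 585.17 rad/s.

585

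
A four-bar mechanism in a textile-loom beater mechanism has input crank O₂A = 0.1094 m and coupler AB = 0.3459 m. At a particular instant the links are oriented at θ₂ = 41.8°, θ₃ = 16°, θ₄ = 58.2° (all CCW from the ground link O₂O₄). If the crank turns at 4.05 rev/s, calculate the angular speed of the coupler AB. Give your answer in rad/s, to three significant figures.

ω₂ = 25.45 rad/s (from 4.05 rev/s).
Differentiating the loop-closure r₂e^{iθ₂}+r₃e^{iθ₃}=r₁+r₄e^{iθ₄} gives r₂ω₂e^{iθ₂}+r₃ω₃e^{iθ₃}=r₄ω₄e^{iθ₄}.
Eliminating the other unknown: ω₃ = r₂ω₂ sin(θ₄−θ₂) / [r₃ sin(θ₃−θ₄)].
Numerator sine = +0.28234; denominator sine = -0.67172.
Result = 0.1094·25.45·(+0.28234) / (0.3459·(-0.67172)) = -3.3829 rad/s; magnitude 3.3829 rad/s.

3.38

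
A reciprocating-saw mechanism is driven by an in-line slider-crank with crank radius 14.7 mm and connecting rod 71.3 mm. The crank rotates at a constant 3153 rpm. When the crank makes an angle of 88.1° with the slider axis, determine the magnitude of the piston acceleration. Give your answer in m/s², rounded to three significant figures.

ω = 2π·3153/60 = 330.2 rad/s
x(θ) = r cosθ + √(L² − r² sin²θ); with ω constant, a = ω²·d²x/dθ².
d²x/dθ² = −r cosθ − r²(cos2θ)/√u − r⁴ sin²2θ/(4u^{3/2}),  u = L² − r² sin²θ = 0.00486784 m².
Substituting r = 0.0147 m, L = 0.0713 m, θ = 88.1°: d²x/dθ² = +0.0026028 m.
a = ω²·d²x/dθ² = (330.2)²·(+0.0026028) = +283.76 m/s²;  |a| = 283.76 m/s².

284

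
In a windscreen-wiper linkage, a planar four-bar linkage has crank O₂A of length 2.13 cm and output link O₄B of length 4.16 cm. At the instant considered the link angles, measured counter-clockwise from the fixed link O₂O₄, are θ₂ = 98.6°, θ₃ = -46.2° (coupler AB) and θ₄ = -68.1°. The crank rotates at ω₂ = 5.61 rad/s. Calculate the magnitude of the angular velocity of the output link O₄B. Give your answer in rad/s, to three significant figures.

4.44

ω₂ = 5.61 rad/s
Differentiating the loop-closure r₂e^{iθ₂}+r₃e^{iθ₃}=r₁+r₄e^{iθ₄} gives r₂ω₂e^{iθ₂}+r₃ω₃e^{iθ₃}=r₄ω₄e^{iθ₄}.
Eliminating the other unknown: ω₄ = r₂ω₂ sin(θ₂−θ₃) / [r₄ sin(θ₄−θ₃)].
Numerator sine = +0.57643; denominator sine = -0.37299.
Result = 0.0213·5.61·(+0.57643) / (0.0416·(-0.37299)) = -4.4392 rad/s; magnitude 4.4392 rad/s.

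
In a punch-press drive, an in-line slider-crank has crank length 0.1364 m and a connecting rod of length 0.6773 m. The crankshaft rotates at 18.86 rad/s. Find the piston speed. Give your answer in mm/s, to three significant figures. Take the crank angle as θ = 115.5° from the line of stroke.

ω = 18.86 rad/s
For an in-line slider-crank, x = r cosθ + √(L² − r² sin²θ), so v = −rω sinθ·[1 + r cosθ/√(L² − r² sin²θ)].
With r = 0.1364 m, L = 0.6773 m, θ = 115.5°: √(L² − r² sin²θ) = 0.66602 m.
v = −0.1364·18.86·0.90259·[1 + 0.1364·-0.43051/0.66602] = -2.1172 m/s.
|v| = 2.1172 m/s = 2117.2 mm/s.

2120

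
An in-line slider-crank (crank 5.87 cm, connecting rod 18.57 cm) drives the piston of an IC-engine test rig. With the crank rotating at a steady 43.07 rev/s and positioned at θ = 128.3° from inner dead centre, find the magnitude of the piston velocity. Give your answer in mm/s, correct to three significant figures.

9950

ω = 2π·43.1 = 270.6 rad/s
For an in-line slider-crank, x = r cosθ + √(L² − r² sin²θ), so v = −rω sinθ·[1 + r cosθ/√(L² − r² sin²θ)].
With r = 0.0587 m, L = 0.1857 m, θ = 128.3°: √(L² − r² sin²θ) = 0.1799 m.
v = −0.0587·270.6·0.78478·[1 + 0.0587·-0.61978/0.1799] = -9.9452 m/s.
|v| = 9.9452 m/s = 9945.2 mm/s.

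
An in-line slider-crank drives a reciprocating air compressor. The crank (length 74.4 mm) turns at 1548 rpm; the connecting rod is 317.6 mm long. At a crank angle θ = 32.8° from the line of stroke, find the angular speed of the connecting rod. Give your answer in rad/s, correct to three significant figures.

32.2

ω = 162.1 rad/s (converted from 1548 rpm).
The rod makes angle φ with the slider axis where L sinφ = r sinθ; differentiating, L cosφ·φ̇ = r ω cosθ.
L cosφ = √(L² − r² sin²θ) = 0.31503 m.
|ω_rod| = r ω |cosθ| / √(L² − r² sin²θ) = 0.0744·162.1·0.84057/0.31503 = 32.18 rad/s.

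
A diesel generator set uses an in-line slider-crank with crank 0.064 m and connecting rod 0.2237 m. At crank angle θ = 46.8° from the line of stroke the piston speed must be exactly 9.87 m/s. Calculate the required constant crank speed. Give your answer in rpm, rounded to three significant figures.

For an in-line slider-crank, |v_piston| = rω|sinθ|·[1 + r cosθ/√(L² − r² sin²θ)].
With r = 0.064 m, L = 0.2237 m, θ = 46.8°: the bracketed kinematic factor |dx/dθ| = 0.055996 m.
ω = v/|dx/dθ| = 9.87/0.055996 = 176.26 rad/s.
N = 60ω/(2π) = 1683.2 rpm.

1680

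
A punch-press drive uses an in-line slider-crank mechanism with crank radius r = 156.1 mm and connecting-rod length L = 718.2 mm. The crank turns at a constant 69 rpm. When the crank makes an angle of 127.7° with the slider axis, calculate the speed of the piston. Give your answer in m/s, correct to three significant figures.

0.772

ω = 2π·69/60 = 7.226 rad/s
For an in-line slider-crank, x = r cosθ + √(L² − r² sin²θ), so v = −rω sinθ·[1 + r cosθ/√(L² − r² sin²θ)].
With r = 0.1561 m, L = 0.7182 m, θ = 127.7°: √(L² − r² sin²θ) = 0.7075 m.
v = −0.1561·7.226·0.79122·[1 + 0.1561·-0.61153/0.7075] = -0.77203 m/s.
|v| = 0.77203 m/s.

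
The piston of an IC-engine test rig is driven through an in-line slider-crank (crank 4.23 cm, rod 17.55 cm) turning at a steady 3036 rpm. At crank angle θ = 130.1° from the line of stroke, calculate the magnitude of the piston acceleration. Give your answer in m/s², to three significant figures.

2920

ω = 2π·3036/60 = 317.9 rad/s
x(θ) = r cosθ + √(L² − r² sin²θ); with ω constant, a = ω²·d²x/dθ².
d²x/dθ² = −r cosθ − r²(cos2θ)/√u − r⁴ sin²2θ/(4u^{3/2}),  u = L² − r² sin²θ = 0.0297533 m².
Substituting r = 0.0423 m, L = 0.1755 m, θ = 130.1°: d²x/dθ² = +0.028861 m.
a = ω²·d²x/dθ² = (317.9)²·(+0.028861) = +2917.2 m/s²;  |a| = 2917.2 m/s².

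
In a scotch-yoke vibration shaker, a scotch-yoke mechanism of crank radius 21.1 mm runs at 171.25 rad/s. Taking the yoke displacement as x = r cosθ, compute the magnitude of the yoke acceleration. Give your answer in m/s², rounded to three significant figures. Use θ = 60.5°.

ω = 171.2 rad/s
x = r cosθ ⇒ ẍ = −rω² cosθ (ω constant).
|a| = rω²|cosθ| = 0.0211·(171.2)²·|cos 60.5°| = 304.71 m/s².

305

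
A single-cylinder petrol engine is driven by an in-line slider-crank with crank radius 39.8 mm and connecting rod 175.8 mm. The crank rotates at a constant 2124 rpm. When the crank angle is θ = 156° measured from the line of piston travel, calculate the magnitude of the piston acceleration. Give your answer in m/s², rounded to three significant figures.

ω = 2π·2124/60 = 222.4 rad/s
x(θ) = r cosθ + √(L² − r² sin²θ); with ω constant, a = ω²·d²x/dθ².
d²x/dθ² = −r cosθ − r²(cos2θ)/√u − r⁴ sin²2θ/(4u^{3/2}),  u = L² − r² sin²θ = 0.0306436 m².
Substituting r = 0.0398 m, L = 0.1758 m, θ = 156°: d²x/dθ² = +0.03024 m.
a = ω²·d²x/dθ² = (222.4)²·(+0.03024) = +1496 m/s²;  |a| = 1496 m/s².

1500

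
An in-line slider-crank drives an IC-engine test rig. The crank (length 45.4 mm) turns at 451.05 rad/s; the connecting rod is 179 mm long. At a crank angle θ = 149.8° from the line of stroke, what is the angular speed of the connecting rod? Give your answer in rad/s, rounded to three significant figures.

99.7

ω = 451.1 rad/s
The rod makes angle φ with the slider axis where L sinφ = r sinθ; differentiating, L cosφ·φ̇ = r ω cosθ.
L cosφ = √(L² − r² sin²θ) = 0.17754 m.
|ω_rod| = r ω |cosθ| / √(L² − r² sin²θ) = 0.0454·451.1·0.86427/0.17754 = 99.688 rad/s.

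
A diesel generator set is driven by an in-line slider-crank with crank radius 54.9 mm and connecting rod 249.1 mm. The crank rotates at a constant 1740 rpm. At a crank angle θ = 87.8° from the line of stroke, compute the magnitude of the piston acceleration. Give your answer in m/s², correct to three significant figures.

341

ω = 2π·1740/60 = 182.2 rad/s
x(θ) = r cosθ + √(L² − r² sin²θ); with ω constant, a = ω²·d²x/dθ².
d²x/dθ² = −r cosθ − r²(cos2θ)/√u − r⁴ sin²2θ/(4u^{3/2}),  u = L² − r² sin²θ = 0.0590412 m².
Substituting r = 0.0549 m, L = 0.2491 m, θ = 87.8°: d²x/dθ² = +0.010259 m.
a = ω²·d²x/dθ² = (182.2)²·(+0.010259) = +340.62 m/s²;  |a| = 340.62 m/s².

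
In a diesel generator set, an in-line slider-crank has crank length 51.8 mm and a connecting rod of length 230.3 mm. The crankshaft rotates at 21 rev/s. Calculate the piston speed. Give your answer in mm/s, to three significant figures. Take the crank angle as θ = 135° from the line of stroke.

ω = 2π·21 = 131.9 rad/s
For an in-line slider-crank, x = r cosθ + √(L² − r² sin²θ), so v = −rω sinθ·[1 + r cosθ/√(L² − r² sin²θ)].
With r = 0.0518 m, L = 0.2303 m, θ = 135°: √(L² − r² sin²θ) = 0.22737 m.
v = −0.0518·131.9·0.70711·[1 + 0.0518·-0.70711/0.22737] = -4.0544 m/s.
|v| = 4.0544 m/s = 4054.4 mm/s.

4050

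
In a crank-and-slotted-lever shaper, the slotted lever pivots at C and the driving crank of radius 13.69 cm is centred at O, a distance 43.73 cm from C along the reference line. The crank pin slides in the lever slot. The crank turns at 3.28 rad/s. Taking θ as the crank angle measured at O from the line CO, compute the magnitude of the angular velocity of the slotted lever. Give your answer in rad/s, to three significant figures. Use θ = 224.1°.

ω = 3.28 rad/s
Crank pin A relative to C: A = (d + r cosθ, r sinθ); lever angle φ = atan2(r sinθ, d + r cosθ).
Differentiating tanφ: φ̇ = rω(d cosθ + r)/(d² + r² + 2dr cosθ).
d² + r² + 2dr cosθ = |CA|² = 0.12399 m²;  d cosθ + r = -0.17714 m.
|ω_lever| = |0.1369·3.28·-0.17714| / 0.12399 = 0.64151 rad/s.

0.642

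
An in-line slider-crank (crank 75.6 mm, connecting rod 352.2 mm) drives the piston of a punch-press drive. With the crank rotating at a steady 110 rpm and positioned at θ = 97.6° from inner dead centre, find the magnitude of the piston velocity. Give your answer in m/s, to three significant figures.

ω = 2π·110/60 = 11.52 rad/s
For an in-line slider-crank, x = r cosθ + √(L² − r² sin²θ), so v = −rω sinθ·[1 + r cosθ/√(L² − r² sin²θ)].
With r = 0.0756 m, L = 0.3522 m, θ = 97.6°: √(L² − r² sin²θ) = 0.34414 m.
v = −0.0756·11.52·0.99122·[1 + 0.0756·-0.13226/0.34414] = -0.83812 m/s.
|v| = 0.83812 m/s.

0.838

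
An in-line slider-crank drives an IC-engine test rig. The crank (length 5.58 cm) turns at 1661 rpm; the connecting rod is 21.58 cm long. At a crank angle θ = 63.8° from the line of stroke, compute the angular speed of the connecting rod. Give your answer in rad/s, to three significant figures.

ω = 173.9 rad/s (converted from 1661 rpm).
The rod makes angle φ with the slider axis where L sinφ = r sinθ; differentiating, L cosφ·φ̇ = r ω cosθ.
L cosφ = √(L² − r² sin²θ) = 0.20991 m.
|ω_rod| = r ω |cosθ| / √(L² − r² sin²θ) = 0.0558·173.9·0.44151/0.20991 = 20.414 rad/s.

20.4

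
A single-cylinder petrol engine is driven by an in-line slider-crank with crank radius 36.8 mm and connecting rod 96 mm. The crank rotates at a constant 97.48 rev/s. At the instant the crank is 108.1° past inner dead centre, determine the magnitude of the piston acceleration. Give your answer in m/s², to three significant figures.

8790

ω = 2π·97.5 = 612.5 rad/s
x(θ) = r cosθ + √(L² − r² sin²θ); with ω constant, a = ω²·d²x/dθ².
d²x/dθ² = −r cosθ − r²(cos2θ)/√u − r⁴ sin²2θ/(4u^{3/2}),  u = L² − r² sin²θ = 0.00799247 m².
Substituting r = 0.0368 m, L = 0.096 m, θ = 108.1°: d²x/dθ² = +0.023433 m.
a = ω²·d²x/dθ² = (612.5)²·(+0.023433) = +8790.6 m/s²;  |a| = 8790.6 m/s².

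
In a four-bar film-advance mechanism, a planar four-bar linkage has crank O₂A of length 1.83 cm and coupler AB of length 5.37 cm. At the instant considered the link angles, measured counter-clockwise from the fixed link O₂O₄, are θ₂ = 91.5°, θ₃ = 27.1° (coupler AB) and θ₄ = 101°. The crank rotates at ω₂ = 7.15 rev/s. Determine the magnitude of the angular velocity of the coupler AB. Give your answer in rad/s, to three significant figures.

2.63

ω₂ = 44.92 rad/s (from 7.15 rev/s).
Differentiating the loop-closure r₂e^{iθ₂}+r₃e^{iθ₃}=r₁+r₄e^{iθ₄} gives r₂ω₂e^{iθ₂}+r₃ω₃e^{iθ₃}=r₄ω₄e^{iθ₄}.
Eliminating the other unknown: ω₃ = r₂ω₂ sin(θ₄−θ₂) / [r₃ sin(θ₃−θ₄)].
Numerator sine = +0.16505; denominator sine = -0.96078.
Result = 0.0183·44.92·(+0.16505) / (0.0537·(-0.96078)) = -2.63 rad/s; magnitude 2.63 rad/s.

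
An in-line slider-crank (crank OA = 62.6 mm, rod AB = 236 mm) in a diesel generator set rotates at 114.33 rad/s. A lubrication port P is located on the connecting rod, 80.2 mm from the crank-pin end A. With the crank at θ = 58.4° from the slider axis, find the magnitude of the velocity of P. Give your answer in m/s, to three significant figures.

ω = 114.3 rad/s.  Crank-pin speed |V_A| = rω = 7.1571 m/s, perpendicular to OA.
Rod angle: sinφ = −(r/L) sinθ ⇒ φ = -13.057°; ω_rod = −rω cosθ/√(L²−r²sin²θ) = -16.312 rad/s.
V_P = V_A + ω_rod × AP, with AP = 0.0802 m along the rod.
Components: V_Px = −rω sinθ − a·ω_rod·sinφ = -6.3914 m/s;  V_Py = rω cosθ + a·ω_rod·cosφ = +2.4758 m/s.
|V_P| = √(V_Px² + V_Py²) = 6.8542 m/s.

6.85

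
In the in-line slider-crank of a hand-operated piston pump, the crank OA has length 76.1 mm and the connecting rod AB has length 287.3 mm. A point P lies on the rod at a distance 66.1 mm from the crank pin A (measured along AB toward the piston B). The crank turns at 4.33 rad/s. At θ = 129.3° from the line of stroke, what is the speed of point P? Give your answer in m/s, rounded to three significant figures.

ω = 4.33 rad/s.  Crank-pin speed |V_A| = rω = 0.32951 m/s, perpendicular to OA.
Rod angle: sinφ = −(r/L) sinθ ⇒ φ = -11.828°; ω_rod = −rω cosθ/√(L²−r²sin²θ) = +0.7422 rad/s.
V_P = V_A + ω_rod × AP, with AP = 0.0661 m along the rod.
Components: V_Px = −rω sinθ − a·ω_rod·sinφ = -0.24493 m/s;  V_Py = rω cosθ + a·ω_rod·cosφ = -0.16069 m/s.
|V_P| = √(V_Px² + V_Py²) = 0.29294 m/s.

0.293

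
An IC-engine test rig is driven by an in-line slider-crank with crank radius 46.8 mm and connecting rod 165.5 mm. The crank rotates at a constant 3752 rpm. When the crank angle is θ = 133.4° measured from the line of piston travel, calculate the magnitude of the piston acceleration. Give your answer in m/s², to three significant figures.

5040

ω = 2π·3752/60 = 392.9 rad/s
x(θ) = r cosθ + √(L² − r² sin²θ); with ω constant, a = ω²·d²x/dθ².
d²x/dθ² = −r cosθ − r²(cos2θ)/√u − r⁴ sin²2θ/(4u^{3/2}),  u = L² − r² sin²θ = 0.026234 m².
Substituting r = 0.0468 m, L = 0.1655 m, θ = 133.4°: d²x/dθ² = +0.032629 m.
a = ω²·d²x/dθ² = (392.9)²·(+0.032629) = +5037.2 m/s²;  |a| = 5037.2 m/s².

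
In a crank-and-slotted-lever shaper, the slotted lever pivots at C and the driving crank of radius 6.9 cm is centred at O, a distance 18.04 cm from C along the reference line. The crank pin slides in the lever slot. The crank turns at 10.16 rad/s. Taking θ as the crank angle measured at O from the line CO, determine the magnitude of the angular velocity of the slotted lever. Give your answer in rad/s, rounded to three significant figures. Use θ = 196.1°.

5.46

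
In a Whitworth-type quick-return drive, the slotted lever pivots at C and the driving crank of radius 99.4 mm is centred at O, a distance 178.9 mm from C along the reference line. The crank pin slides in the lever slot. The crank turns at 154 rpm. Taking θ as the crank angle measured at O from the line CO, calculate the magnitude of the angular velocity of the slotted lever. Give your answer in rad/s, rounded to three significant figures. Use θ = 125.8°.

ω = 16.13 rad/s (from 154 rpm).
Crank pin A relative to C: A = (d + r cosθ, r sinθ); lever angle φ = atan2(r sinθ, d + r cosθ).
Differentiating tanφ: φ̇ = rω(d cosθ + r)/(d² + r² + 2dr cosθ).
d² + r² + 2dr cosθ = |CA|² = 0.0210814 m²;  d cosθ + r = -0.0052489 m.
|ω_lever| = |0.0994·16.13·-0.0052489| / 0.0210814 = 0.39912 rad/s.

0.399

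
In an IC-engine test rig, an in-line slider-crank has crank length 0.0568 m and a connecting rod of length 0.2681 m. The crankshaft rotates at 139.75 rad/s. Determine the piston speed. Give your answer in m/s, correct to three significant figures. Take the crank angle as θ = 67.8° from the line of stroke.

7.95

ω = 139.8 rad/s
For an in-line slider-crank, x = r cosθ + √(L² − r² sin²θ), so v = −rω sinθ·[1 + r cosθ/√(L² − r² sin²θ)].
With r = 0.0568 m, L = 0.2681 m, θ = 67.8°: √(L² − r² sin²θ) = 0.26289 m.
v = −0.0568·139.8·0.92587·[1 + 0.0568·0.37784/0.26289] = -7.9493 m/s.
|v| = 7.9493 m/s.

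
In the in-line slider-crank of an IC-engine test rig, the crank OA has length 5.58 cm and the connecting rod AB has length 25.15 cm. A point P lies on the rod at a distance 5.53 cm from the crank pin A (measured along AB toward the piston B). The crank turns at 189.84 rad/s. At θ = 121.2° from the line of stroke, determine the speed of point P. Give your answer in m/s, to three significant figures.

9.81

ω = 189.8 rad/s.  Crank-pin speed |V_A| = rω = 10.593 m/s, perpendicular to OA.
Rod angle: sinφ = −(r/L) sinθ ⇒ φ = -10.940°; ω_rod = −rω cosθ/√(L²−r²sin²θ) = +22.223 rad/s.
V_P = V_A + ω_rod × AP, with AP = 0.0553 m along the rod.
Components: V_Px = −rω sinθ − a·ω_rod·sinφ = -8.8277 m/s;  V_Py = rω cosθ + a·ω_rod·cosφ = -4.2809 m/s.
|V_P| = √(V_Px² + V_Py²) = 9.8109 m/s.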